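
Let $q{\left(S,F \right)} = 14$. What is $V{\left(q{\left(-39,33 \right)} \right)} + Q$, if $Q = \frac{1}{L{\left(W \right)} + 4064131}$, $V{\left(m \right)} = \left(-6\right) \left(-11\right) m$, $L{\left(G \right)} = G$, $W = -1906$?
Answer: $\frac{3753495901}{4062225} \approx 924.0$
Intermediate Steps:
$V{\left(m \right)} = 66 m$
$Q = \frac{1}{4062225}$ ($Q = \frac{1}{-1906 + 4064131} = \frac{1}{4062225} \approx 2.4617 \cdot 10^{-7}$)
$V{\left(q{\left(-39,33 \right)} \right)} + Q = 66 \cdot 14 + \frac{1}{4062225} = 924 + \frac{1}{4062225} = \frac{3753495901}{4062225}$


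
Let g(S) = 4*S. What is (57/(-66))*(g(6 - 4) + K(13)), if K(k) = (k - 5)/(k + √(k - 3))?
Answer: -13072/1749 + 76*√10/1749 ≈ -7.3366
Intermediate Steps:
K(k) = (-5 + k)/(k + √(-3 + k))
(57/(-66))*(g(6 - 4) + K(13)) = (57/(-66))*(4*(6 - 4) + (-5 + 13)/(13 + √(-3 + 13))) = (57*(-1/66))*(4*2 + 8/(13 + √10)) = -19*(8 + 8/(13 + √10))/22 = -76/11 - 76/(11*(13 + √10))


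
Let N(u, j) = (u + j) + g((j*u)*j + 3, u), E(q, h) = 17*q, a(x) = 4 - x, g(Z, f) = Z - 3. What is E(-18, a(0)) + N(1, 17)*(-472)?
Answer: -145210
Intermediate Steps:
g(Z, f) = -3 + Z
N(u, j) = j + u + u*j**2 (N(u, j) = (u + j) + (-3 + ((j*u)*j + 3)) = (j + u) + (-3 + (u*j**2 + 3)) = (j + u) + (-3 + (3 + u*j**2)) = (j + u) + u*j**2 = j + u + u*j**2)
E(-18, a(0)) + N(1, 17)*(-472) = 17*(-18) + (17 + 1 + 1*17**2)*(-472) = -306 + (17 + 1 + 1*289)*(-472) = -306 + (17 + 1 + 289)*(-472) = -306 + 307*(-472) = -306 - 144904 = -145210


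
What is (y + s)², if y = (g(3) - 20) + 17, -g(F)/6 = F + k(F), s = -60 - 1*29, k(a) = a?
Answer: 16384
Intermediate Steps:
s = -89 (s = -60 - 29 = -89)
g(F) = -12*F (g(F) = -6*(F + F) = -12*F)
y = -39 (y = (-12*3 - 20) + 17 = (-36 - 20) + 17 = -56 + 17 = -39)
(y + s)² = (-39 - 89)² = (-128)² = 16384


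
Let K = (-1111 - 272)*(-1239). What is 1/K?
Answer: 1/1713537 ≈ 5.8359e-7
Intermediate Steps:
K = 1713537 (K = -1383*(-1239) = 1713537)
1/K = 1/1713537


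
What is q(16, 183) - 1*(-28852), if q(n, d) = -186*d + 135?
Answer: -5051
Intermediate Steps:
q(n, d) = 135 - 186*d
q(16, 183) - 1*(-28852) = (135 - 186*183) - 1*(-28852) = (135 - 34038) + 28852 = -33903 + 28852 = -5051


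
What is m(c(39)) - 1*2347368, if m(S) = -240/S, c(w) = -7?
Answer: -16431336/7 ≈ -2.3473e+6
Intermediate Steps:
m(c(39)) - 1*2347368 = -240/(-7) - 1*2347368 = -240*(-1/7) - 2347368 = 240/7 - 2347368 = -16431336/7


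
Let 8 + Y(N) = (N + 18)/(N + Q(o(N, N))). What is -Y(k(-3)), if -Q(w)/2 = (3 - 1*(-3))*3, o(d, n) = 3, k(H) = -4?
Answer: 167/20 ≈ 8.3500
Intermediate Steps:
Q(w) = -36 (Q(w) = -2*(3 - 1*(-3))*3 = -2*(3 + 3)*3 = -12*3 = -2*18 = -36)
Y(N) = -8 + (18 + N)/(-36 + N) (Y(N) = -8 + (N + 18)/(N - 36) = -8 + (18 + N)/(-36 + N))
-Y(k(-3)) = -(306 - 7*(-4))/(-36 - 4) = -(306 + 28)/(-40) = -(-1)*334/40 = -1*(-167/20) = 167/20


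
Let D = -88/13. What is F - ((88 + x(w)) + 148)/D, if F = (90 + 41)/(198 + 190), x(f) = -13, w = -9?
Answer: 284085/8536 ≈ 33.281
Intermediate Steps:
F = 131/388 ≈ 0.33763
D = -88/13 (D = -88*1/13 = -88/13 ≈ -6.7692)
F - ((88 + x(w)) + 148)/D = 131/388 - ((88 - 13) + 148)/(-88/13) = 131/388 - (75 + 148)*(-13)/88 = 131/388 - 223*(-13)/88 = 131/388 - 1*(-2899/88) = 131/388 + 2899/88 = 284085/8536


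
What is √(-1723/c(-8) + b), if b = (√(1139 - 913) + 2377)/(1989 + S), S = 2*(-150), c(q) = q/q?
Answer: √(-4911223530 + 1689*√226)/1689 ≈ 41.492*I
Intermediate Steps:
c(q) = 1
S = -300
b = 2377/1689 + √226/1689 (b = (√(1139 - 913) + 2377)/(1989 - 300) = (√226 + 2377)/1689 = (2377 + √226)*(1/1689) = 2377/1689 + √226/1689 ≈ 1.4162)
√(-1723/c(-8) + b) = √(-1723/1 + (2377/1689 + √226/1689)) = √(-1723*1 + (2377/1689 + √226/1689)) = √(-1723 + (2377/1689 + √226/1689)) = √(-2907770/1689 + √226/1689)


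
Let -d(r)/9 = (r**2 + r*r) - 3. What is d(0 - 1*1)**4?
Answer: 6561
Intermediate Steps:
d(r) = 27 - 18*r**2 (d(r) = -9*((r**2 + r*r) - 3) = -9*((r**2 + r**2) - 3) = -9*(2*r**2 - 3) = -9*(-3 + 2*r**2) = 27 - 18*r**2)
d(0 - 1*1)**4 = (27 - 18*(0 - 1*1)**2)**4 = (27 - 18*(0 - 1)**2)**4 = (27 - 18*(-1)**2)**4 = (27 - 18*1)**4 = (27 - 18)**4 = 9**4 = 6561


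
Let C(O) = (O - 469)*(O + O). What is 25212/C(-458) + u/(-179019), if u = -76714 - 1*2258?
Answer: 220898393/469169017 ≈ 0.47083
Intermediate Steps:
C(O) = 2*O*(-469 + O) (C(O) = (-469 + O)*(2*O) = 2*O*(-469 + O))
u = -78972 (u = -76714 - 2258 = -78972)
25212/C(-458) + u/(-179019) = 25212/((2*(-458)*(-469 - 458))) - 78972/(-179019) = 25212/((2*(-458)*(-927))) - 78972*(-1/179019) = 25212/849132 + 26324/59673 = 25212*(1/849132) + 26324/59673 = 2101/70761 + 26324/59673 = 220898393/469169017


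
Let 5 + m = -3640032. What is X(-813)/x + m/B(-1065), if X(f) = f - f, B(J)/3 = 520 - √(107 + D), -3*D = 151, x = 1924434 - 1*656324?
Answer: -189281924/81103 - 3640037*√510/2433090 ≈ -2367.6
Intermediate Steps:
m = -3640037 (m = -5 - 3640032 = -3640037)
x = 1268110 (x = 1924434 - 656324 = 1268110)
D = -151/3 (D = -⅓*151 = -151/3 ≈ -50.333)
B(J) = 1560 - √510 (B(J) = 3*(520 - √(107 - 151/3)) = 3*(520 - √(170/3)) = 3*(520 - √510/3) = 1560 - √510)
X(f) = 0
X(-813)/x + m/B(-1065) = 0/1268110 - 3640037/(1560 - √510) = 0*(1/1268110) - 3640037/(1560 - √510) = 0 - 3640037/(1560 - √510) = -3640037/(1560 - √510)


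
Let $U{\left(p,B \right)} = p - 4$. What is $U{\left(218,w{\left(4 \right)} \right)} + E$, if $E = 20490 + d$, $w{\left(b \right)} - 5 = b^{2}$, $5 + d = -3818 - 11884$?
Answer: $4997$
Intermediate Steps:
$d = -15707$ ($d = -5 - 15702 = -15707$)
$w{\left(b \right)} = 5 + b^{2}$
$U{\left(p,B \right)} = -4 + p$ ($U{\left(p,B \right)} = p - 4 = -4 + p$)
$E = 4783$ ($E = 20490 - 15707 = 4783$)
$U{\left(218,w{\left(4 \right)} \right)} + E = \left(-4 + 218\right) + 4783 = 214 + 4783 = 4997$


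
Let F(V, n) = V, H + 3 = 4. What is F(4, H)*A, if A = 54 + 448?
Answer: 2008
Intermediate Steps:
H = 1 (H = -3 + 4 = 1)
A = 502
F(4, H)*A = 4*502 = 2008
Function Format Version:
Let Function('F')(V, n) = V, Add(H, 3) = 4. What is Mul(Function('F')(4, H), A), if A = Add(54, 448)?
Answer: 2008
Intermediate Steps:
H = 1 (H = Add(-3, 4) = 1)
A = 502
Mul(Function('F')(4, H), A) = Mul(4, 502) = 2008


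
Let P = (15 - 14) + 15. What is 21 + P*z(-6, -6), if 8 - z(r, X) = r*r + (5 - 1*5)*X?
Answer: -427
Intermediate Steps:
z(r, X) = 8 - r² (z(r, X) = 8 - (r*r + (5 - 1*5)*X) = 8 - (r² + (5 - 5)*X) = 8 - (r² + 0*X) = 8 - (r² + 0) = 8 - r²)
P = 16 (P = 1 + 15 = 16)
21 + P*z(-6, -6) = 21 + 16*(8 - 1*(-6)²) = 21 + 16*(8 - 1*36) = 21 + 16*(8 - 36) = 21 + 16*(-28) = 21 - 448 = -427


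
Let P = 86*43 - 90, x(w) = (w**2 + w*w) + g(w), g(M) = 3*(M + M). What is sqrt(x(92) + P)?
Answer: 4*sqrt(1318) ≈ 145.22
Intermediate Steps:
g(M) = 6*M (g(M) = 3*(2*M) = 6*M)
x(w) = 2*w**2 + 6*w (x(w) = (w**2 + w*w) + 6*w = (w**2 + w**2) + 6*w = 2*w**2 + 6*w)
P = 3608 (P = 3698 - 90 = 3608)
sqrt(x(92) + P) = sqrt(2*92*(3 + 92) + 3608) = sqrt(2*92*95 + 3608) = sqrt(17480 + 3608) = sqrt(21088) = 4*sqrt(1318)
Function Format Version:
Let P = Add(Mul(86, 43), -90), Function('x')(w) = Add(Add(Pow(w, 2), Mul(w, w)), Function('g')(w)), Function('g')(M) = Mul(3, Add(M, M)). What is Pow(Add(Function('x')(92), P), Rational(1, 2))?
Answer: Mul(4, Pow(1318, Rational(1, 2))) ≈ 145.22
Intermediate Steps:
Function('g')(M) = Mul(6, M) (Function('g')(M) = Mul(3, Mul(2, M)) = Mul(6, M))
Function('x')(w) = Add(Mul(2, Pow(w, 2)), Mul(6, w)) (Function('x')(w) = Add(Add(Pow(w, 2), Mul(w, w)), Mul(6, w)) = Add(Add(Pow(w, 2), Pow(w, 2)), Mul(6, w)) = Add(Mul(2, Pow(w, 2)), Mul(6, w)))
P = 3608 (P = Add(3698, -90) = 3608)
Pow(Add(Function('x')(92), P), Rational(1, 2)) = Pow(Add(Mul(2, 92, Add(3, 92)), 3608), Rational(1, 2)) = Pow(Add(Mul(2, 92, 95), 3608), Rational(1, 2)) = Pow(Add(17480, 3608), Rational(1, 2)) = Pow(21088, Rational(1, 2)) = Mul(4, Pow(1318, Rational(1, 2)))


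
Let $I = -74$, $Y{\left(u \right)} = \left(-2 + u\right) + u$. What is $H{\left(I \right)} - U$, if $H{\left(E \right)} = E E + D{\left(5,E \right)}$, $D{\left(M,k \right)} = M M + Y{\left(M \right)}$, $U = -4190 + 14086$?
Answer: $-4387$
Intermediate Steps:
$Y{\left(u \right)} = -2 + 2 u$
$U = 9896$
$D{\left(M,k \right)} = -2 + M^{2} + 2 M$ ($D{\left(M,k \right)} = M M + \left(-2 + 2 M\right) = M^{2} + \left(-2 + 2 M\right) = -2 + M^{2} + 2 M$)
$H{\left(E \right)} = 33 + E^{2}$ ($H{\left(E \right)} = E E + \left(-2 + 5^{2} + 2 \cdot 5\right) = E^{2} + \left(-2 + 25 + 10\right) = E^{2} + 33 = 33 + E^{2}$)
$H{\left(I \right)} - U = \left(33 + \left(-74\right)^{2}\right) - 9896 = \left(33 + 5476\right) - 9896 = 5509 - 9896 = -4387$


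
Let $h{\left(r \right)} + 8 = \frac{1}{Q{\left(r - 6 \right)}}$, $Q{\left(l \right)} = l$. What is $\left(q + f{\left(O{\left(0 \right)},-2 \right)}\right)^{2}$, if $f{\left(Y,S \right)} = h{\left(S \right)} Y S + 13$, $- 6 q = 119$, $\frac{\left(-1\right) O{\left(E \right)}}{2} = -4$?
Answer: $\frac{546121}{36} \approx 15170.0$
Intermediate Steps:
$O{\left(E \right)} = 8$ ($O{\left(E \right)} = \left(-2\right) \left(-4\right) = 8$)
$h{\left(r \right)} = -8 + \frac{1}{-6 + r}$ ($h{\left(r \right)} = -8 + \frac{1}{r - 6} = -8 + \frac{1}{-6 + r}$)
$q = - \frac{119}{6}$ ($q = \left(- \frac{1}{6}\right) 119 = - \frac{119}{6} \approx -19.833$)
$f{\left(Y,S \right)} = 13 + \frac{S Y \left(49 - 8 S\right)}{-6 + S}$ ($f{\left(Y,S \right)} = \frac{49 - 8 S}{-6 + S} Y S + 13 = \frac{Y \left(49 - 8 S\right)}{-6 + S} S + 13 = \frac{S Y \left(49 - 8 S\right)}{-6 + S} + 13 = 13 + \frac{S Y \left(49 - 8 S\right)}{-6 + S}$)
$\left(q + f{\left(O{\left(0 \right)},-2 \right)}\right)^{2} = \left(- \frac{119}{6} + \frac{-78 + 13 \left(-2\right) - \left(-2\right) 8 \left(-49 + 8 \left(-2\right)\right)}{-6 - 2}\right)^{2} = \left(- \frac{119}{6} + \frac{-78 - 26 - \left(-2\right) 8 \left(-49 - 16\right)}{-8}\right)^{2} = \left(- \frac{119}{6} - \frac{-78 - 26 - \left(-2\right) 8 \left(-65\right)}{8}\right)^{2} = \left(- \frac{119}{6} - \frac{-78 - 26 - 1040}{8}\right)^{2} = \left(- \frac{119}{6} - -143\right)^{2} = \left(- \frac{119}{6} + 143\right)^{2} = \left(\frac{739}{6}\right)^{2} = \frac{546121}{36}$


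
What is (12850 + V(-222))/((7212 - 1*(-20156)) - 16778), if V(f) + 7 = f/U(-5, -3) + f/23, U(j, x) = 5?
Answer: 490243/405950 ≈ 1.2076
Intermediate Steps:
V(f) = -7 + 28*f/115 (V(f) = -7 + (f/5 + f/23) = -7 + 28*f/115)
(12850 + V(-222))/((7212 - 1*(-20156)) - 16778) = (12850 + (-7 + (28/115)*(-222)))/((7212 - 1*(-20156)) - 16778) = (12850 + (-7 - 6216/115))/((7212 + 20156) - 16778) = (12850 - 7021/115)/(27368 - 16778) = (1470729/115)/10590 = (1470729/115)*(1/10590) = 490243/405950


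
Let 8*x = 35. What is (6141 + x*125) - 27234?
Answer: -164369/8 ≈ -20546.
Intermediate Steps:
x = 35/8 (x = (⅛)*35 = 35/8 ≈ 4.3750)
(6141 + x*125) - 27234 = (6141 + (35/8)*125) - 27234 = (6141 + 4375/8) - 27234 = 53503/8 - 27234 = -164369/8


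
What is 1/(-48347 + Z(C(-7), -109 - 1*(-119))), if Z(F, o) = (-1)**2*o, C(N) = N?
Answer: -1/48337 ≈ -2.0688e-5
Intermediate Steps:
Z(F, o) = o (Z(F, o) = 1*o = o)
1/(-48347 + Z(C(-7), -109 - 1*(-119))) = 1/(-48347 + (-109 - 1*(-119))) = 1/(-48347 + (-109 + 119)) = 1/(-48347 + 10) = 1/(-48337) = -1/48337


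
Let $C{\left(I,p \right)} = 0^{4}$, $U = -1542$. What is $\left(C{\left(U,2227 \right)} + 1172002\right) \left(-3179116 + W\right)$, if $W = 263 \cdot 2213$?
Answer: $-3043802878194$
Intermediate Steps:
$W = 582019$
$C{\left(I,p \right)} = 0$
$\left(C{\left(U,2227 \right)} + 1172002\right) \left(-3179116 + W\right) = \left(0 + 1172002\right) \left(-3179116 + 582019\right) = 1172002 \left(-2597097\right) = -3043802878194$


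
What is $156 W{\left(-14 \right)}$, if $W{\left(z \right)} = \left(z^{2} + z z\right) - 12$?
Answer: $59280$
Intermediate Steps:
$W{\left(z \right)} = -12 + 2 z^{2}$ ($W{\left(z \right)} = \left(z^{2} + z^{2}\right) - 12 = 2 z^{2} - 12 = -12 + 2 z^{2}$)
$156 W{\left(-14 \right)} = 156 \left(-12 + 2 \left(-14\right)^{2}\right) = 156 \left(-12 + 2 \cdot 196\right) = 156 \left(-12 + 392\right) = 156 \cdot 380 = 59280$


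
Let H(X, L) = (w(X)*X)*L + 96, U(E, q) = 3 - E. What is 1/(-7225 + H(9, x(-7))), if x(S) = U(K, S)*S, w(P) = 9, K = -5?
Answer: -1/11665 ≈ -8.5726e-5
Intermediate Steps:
x(S) = 8*S (x(S) = (3 - 1*(-5))*S = (3 + 5)*S = 8*S)
H(X, L) = 96 + 9*L*X (H(X, L) = (9*X)*L + 96 = 9*L*X + 96 = 96 + 9*L*X)
1/(-7225 + H(9, x(-7))) = 1/(-7225 + (96 + 9*(8*(-7))*9)) = 1/(-7225 + (96 + 9*(-56)*9)) = 1/(-7225 + (96 - 4536)) = 1/(-7225 - 4440) = 1/(-11665) = -1/11665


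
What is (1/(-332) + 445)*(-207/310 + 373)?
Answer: 17052478597/102920 ≈ 1.6569e+5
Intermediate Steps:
(1/(-332) + 445)*(-207/310 + 373) = (-1/332 + 445)*(-207*1/310 + 373) = 147739*(-207/310 + 373)/332 = (147739/332)*(115423/310) = 17052478597/102920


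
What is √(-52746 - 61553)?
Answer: I*√114299 ≈ 338.08*I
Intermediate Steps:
√(-52746 - 61553) = √(-114299) = I*√114299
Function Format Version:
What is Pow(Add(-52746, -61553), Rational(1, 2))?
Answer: Mul(I, Pow(114299, Rational(1, 2))) ≈ Mul(338.08, I)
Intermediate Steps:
Pow(Add(-52746, -61553), Rational(1, 2)) = Pow(-114299, Rational(1, 2)) = Mul(I, Pow(114299, Rational(1, 2)))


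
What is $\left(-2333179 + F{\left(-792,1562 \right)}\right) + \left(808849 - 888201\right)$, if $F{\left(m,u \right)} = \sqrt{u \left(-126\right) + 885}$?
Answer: $-2412531 + i \sqrt{195927} \approx -2.4125 \cdot 10^{6} + 442.64 i$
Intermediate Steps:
$F{\left(m,u \right)} = \sqrt{885 - 126 u}$ ($F{\left(m,u \right)} = \sqrt{- 126 u + 885} = \sqrt{885 - 126 u}$)
$\left(-2333179 + F{\left(-792,1562 \right)}\right) + \left(808849 - 888201\right) = \left(-2333179 + \sqrt{885 - 196812}\right) + \left(808849 - 888201\right) = \left(-2333179 + \sqrt{-195927}\right) - 79352 = \left(-2333179 + i \sqrt{195927}\right) - 79352 = -2412531 + i \sqrt{195927}$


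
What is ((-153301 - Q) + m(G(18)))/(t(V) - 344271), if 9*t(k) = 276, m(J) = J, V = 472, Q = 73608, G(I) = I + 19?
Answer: 680616/1032721 ≈ 0.65905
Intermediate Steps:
G(I) = 19 + I
t(k) = 92/3 (t(k) = (1/9)*276 = 92/3)
((-153301 - Q) + m(G(18)))/(t(V) - 344271) = ((-153301 - 1*73608) + (19 + 18))/(92/3 - 344271) = ((-153301 - 73608) + 37)/(-1032721/3) = (-226909 + 37)*(-3/1032721) = -226872*(-3/1032721) = 680616/1032721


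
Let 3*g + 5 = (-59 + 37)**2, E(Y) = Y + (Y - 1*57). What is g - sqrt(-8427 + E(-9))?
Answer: 479/3 - I*sqrt(8502) ≈ 159.67 - 92.206*I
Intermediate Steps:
E(Y) = -57 + 2*Y (E(Y) = Y + (Y - 57) = Y + (-57 + Y) = -57 + 2*Y)
g = 479/3 (g = -5/3 + (-59 + 37)**2/3 = -5/3 + (1/3)*(-22)**2 = -5/3 + (1/3)*484 = -5/3 + 484/3 = 479/3 ≈ 159.67)
g - sqrt(-8427 + E(-9)) = 479/3 - sqrt(-8427 + (-57 + 2*(-9))) = 479/3 - sqrt(-8427 + (-57 - 18)) = 479/3 - sqrt(-8427 - 75) = 479/3 - sqrt(-8502) = 479/3 - I*sqrt(8502)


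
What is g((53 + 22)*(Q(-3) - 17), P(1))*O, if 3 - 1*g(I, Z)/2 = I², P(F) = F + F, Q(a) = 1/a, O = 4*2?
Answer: -27039952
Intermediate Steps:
O = 8
P(F) = 2*F
g(I, Z) = 6 - 2*I²
g((53 + 22)*(Q(-3) - 17), P(1))*O = (6 - 2*(53 + 22)²*(1/(-3) - 17)²)*8 = (6 - 2*5625*(-⅓ - 17)²)*8 = (6 - 2*(75*(-52/3))²)*8 = (6 - 2*(-1300)²)*8 = (6 - 2*1690000)*8 = (6 - 3380000)*8 = -3379994*8 = -27039952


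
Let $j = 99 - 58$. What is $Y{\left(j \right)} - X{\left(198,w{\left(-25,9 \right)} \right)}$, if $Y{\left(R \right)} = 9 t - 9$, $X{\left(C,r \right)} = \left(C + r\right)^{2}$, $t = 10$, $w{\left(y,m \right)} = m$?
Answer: $-42768$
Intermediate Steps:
$j = 41$ ($j = 99 - 58 = 41$)
$Y{\left(R \right)} = 81$ ($Y{\left(R \right)} = 9 \cdot 10 - 9 = 90 - 9 = 81$)
$Y{\left(j \right)} - X{\left(198,w{\left(-25,9 \right)} \right)} = 81 - \left(198 + 9\right)^{2} = 81 - 207^{2} = 81 - 42849 = -42768$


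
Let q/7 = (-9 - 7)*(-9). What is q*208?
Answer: 209664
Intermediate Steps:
q = 1008 (q = 7*((-9 - 7)*(-9)) = 7*(-16*(-9)) = 7*144 = 1008)
q*208 = 1008*208 = 209664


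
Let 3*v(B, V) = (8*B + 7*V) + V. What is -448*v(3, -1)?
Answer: -7168/3 ≈ -2389.3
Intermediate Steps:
v(B, V) = 8*B/3 + 8*V/3 (v(B, V) = ((8*B + 7*V) + V)/3 = ((7*V + 8*B) + V)/3 = (8*B + 8*V)/3 = 8*B/3 + 8*V/3)
-448*v(3, -1) = -448*((8/3)*3 + (8/3)*(-1)) = -448*(8 - 8/3) = -448*16/3 = -7168/3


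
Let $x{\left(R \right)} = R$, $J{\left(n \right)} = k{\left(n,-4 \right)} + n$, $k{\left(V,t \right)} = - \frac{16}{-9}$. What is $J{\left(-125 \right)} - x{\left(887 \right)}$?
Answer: $- \frac{9092}{9} \approx -1010.2$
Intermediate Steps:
$k{\left(V,t \right)} = \frac{16}{9}$ ($k{\left(V,t \right)} = \left(-16\right) \left(- \frac{1}{9}\right) = \frac{16}{9}$)
$J{\left(n \right)} = \frac{16}{9} + n$
$J{\left(-125 \right)} - x{\left(887 \right)} = \left(\frac{16}{9} - 125\right) - 887 = - \frac{1109}{9} - 887 = - \frac{9092}{9}$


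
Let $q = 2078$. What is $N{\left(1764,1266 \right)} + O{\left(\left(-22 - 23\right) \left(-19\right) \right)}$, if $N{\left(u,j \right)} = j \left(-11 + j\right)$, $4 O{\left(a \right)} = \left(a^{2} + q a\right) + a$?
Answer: $\frac{4431945}{2} \approx 2.216 \cdot 10^{6}$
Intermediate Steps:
$O{\left(a \right)} = \frac{a^{2}}{4} + \frac{2079 a}{4}$ ($O{\left(a \right)} = \frac{\left(a^{2} + 2078 a\right) + a}{4} = \frac{a^{2} + 2079 a}{4} = \frac{a^{2}}{4} + \frac{2079 a}{4}$)
$N{\left(1764,1266 \right)} + O{\left(\left(-22 - 23\right) \left(-19\right) \right)} = 1266 \left(-11 + 1266\right) + \frac{\left(-22 - 23\right) \left(-19\right) \left(2079 + \left(-22 - 23\right) \left(-19\right)\right)}{4} = 1266 \cdot 1255 + \frac{\left(-45\right) \left(-19\right) \left(2079 - -855\right)}{4} = 1588830 + \frac{1}{4} \cdot 855 \left(2079 + 855\right) = 1588830 + \frac{1}{4} \cdot 855 \cdot 2934 = 1588830 + \frac{1254285}{2} = \frac{4431945}{2}$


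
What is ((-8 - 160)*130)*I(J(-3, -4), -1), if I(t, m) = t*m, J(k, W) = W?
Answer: -87360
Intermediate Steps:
I(t, m) = m*t
((-8 - 160)*130)*I(J(-3, -4), -1) = ((-8 - 160)*130)*(-1*(-4)) = -168*130*4 = -21840*4 = -87360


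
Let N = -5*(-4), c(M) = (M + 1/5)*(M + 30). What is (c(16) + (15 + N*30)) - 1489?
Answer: -644/5 ≈ -128.80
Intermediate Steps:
c(M) = (30 + M)*(⅕ + M) (c(M) = (M + ⅕)*(30 + M) = (⅕ + M)*(30 + M) = (30 + M)*(⅕ + M))
N = 20
(c(16) + (15 + N*30)) - 1489 = ((6 + 16² + (151/5)*16) + (15 + 20*30)) - 1489 = ((6 + 256 + 2416/5) + (15 + 600)) - 1489 = (3726/5 + 615) - 1489 = 6801/5 - 1489 = -644/5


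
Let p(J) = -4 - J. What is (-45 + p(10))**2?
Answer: 3481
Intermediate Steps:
(-45 + p(10))**2 = (-45 + (-4 - 1*10))**2 = (-45 + (-4 - 10))**2 = (-45 - 14)**2 = (-59)**2 = 3481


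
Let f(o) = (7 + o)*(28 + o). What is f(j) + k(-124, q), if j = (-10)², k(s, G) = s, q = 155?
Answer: 13572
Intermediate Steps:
j = 100
f(j) + k(-124, q) = (196 + 100² + 35*100) - 124 = (196 + 10000 + 3500) - 124 = 13696 - 124 = 13572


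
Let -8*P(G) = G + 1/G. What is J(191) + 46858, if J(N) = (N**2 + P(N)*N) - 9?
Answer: 315079/4 ≈ 78770.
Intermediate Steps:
P(G) = -G/8 - 1/(8*G) (P(G) = -(G + 1/G)/8 = -G/8 - 1/(8*G))
J(N) = -73/8 + 7*N**2/8 (J(N) = (N**2 + ((-1 - N**2)/(8*N))*N) - 9 = (N**2 + (-1/8 - N**2/8)) - 9 = (-1/8 + 7*N**2/8) - 9 = -73/8 + 7*N**2/8)
J(191) + 46858 = (-73/8 + (7/8)*191**2) + 46858 = (-73/8 + (7/8)*36481) + 46858 = (-73/8 + 255367/8) + 46858 = 127647/4 + 46858 = 315079/4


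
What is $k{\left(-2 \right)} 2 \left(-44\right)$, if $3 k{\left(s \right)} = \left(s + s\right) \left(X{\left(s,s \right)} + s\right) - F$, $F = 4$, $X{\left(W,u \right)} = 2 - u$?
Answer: $352$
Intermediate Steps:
$k{\left(s \right)} = - \frac{4}{3} + \frac{4 s}{3}$ ($k{\left(s \right)} = \frac{\left(s + s\right) \left(\left(2 - s\right) + s\right) - 4}{3} = \frac{2 s 2 - 4}{3} = \frac{4 s - 4}{3} = \frac{-4 + 4 s}{3} = - \frac{4}{3} + \frac{4 s}{3}$)
$k{\left(-2 \right)} 2 \left(-44\right) = \left(- \frac{4}{3} + \frac{4}{3} \left(-2\right)\right) 2 \left(-44\right) = \left(- \frac{4}{3} - \frac{8}{3}\right) 2 \left(-44\right) = \left(-4\right) 2 \left(-44\right) = \left(-8\right) \left(-44\right) = 352$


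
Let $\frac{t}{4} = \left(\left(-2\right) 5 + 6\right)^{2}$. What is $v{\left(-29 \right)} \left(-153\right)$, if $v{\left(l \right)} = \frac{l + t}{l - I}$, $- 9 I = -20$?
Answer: $\frac{48195}{281} \approx 171.51$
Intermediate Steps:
$I = \frac{20}{9}$ ($I = \left(- \frac{1}{9}\right) \left(-20\right) = \frac{20}{9} \approx 2.2222$)
$t = 64$ ($t = 4 \left(\left(-2\right) 5 + 6\right)^{2} = 4 \left(-10 + 6\right)^{2} = 4 \left(-4\right)^{2} = 4 \cdot 16 = 64$)
$v{\left(l \right)} = \frac{64 + l}{- \frac{20}{9} + l}$ ($v{\left(l \right)} = \frac{l + 64}{l - \frac{20}{9}} = \frac{64 + l}{l - \frac{20}{9}} = \frac{64 + l}{- \frac{20}{9} + l}$)
$v{\left(-29 \right)} \left(-153\right) = \frac{9 \left(64 - 29\right)}{-20 + 9 \left(-29\right)} \left(-153\right) = 9 \frac{1}{-20 - 261} \cdot 35 \left(-153\right) = 9 \frac{1}{-281} \cdot 35 \left(-153\right) = 9 \left(- \frac{1}{281}\right) 35 \left(-153\right) = \left(- \frac{315}{281}\right) \left(-153\right) = \frac{48195}{281}$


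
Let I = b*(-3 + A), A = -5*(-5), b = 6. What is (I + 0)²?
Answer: 17424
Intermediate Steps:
A = 25
I = 132 (I = 6*(-3 + 25) = 6*22 = 132)
(I + 0)² = (132 + 0)² = 132² = 17424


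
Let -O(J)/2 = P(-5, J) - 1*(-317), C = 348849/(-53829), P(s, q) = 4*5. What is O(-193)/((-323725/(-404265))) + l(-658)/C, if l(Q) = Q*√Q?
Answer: -54494922/64745 + 3935498*I*√658/38761 ≈ -841.69 + 2604.5*I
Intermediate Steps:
l(Q) = Q^(3/2)
P(s, q) = 20
C = -38761/5981 (C = 348849*(-1/53829) = -38761/5981 ≈ -6.4807)
O(J) = -674 (O(J) = -2*(20 - 1*(-317)) = -2*(20 + 317) = -2*337 = -674)
O(-193)/((-323725/(-404265))) + l(-658)/C = -674/((-323725/(-404265))) + (-658)^(3/2)/(-38761/5981) = -674/((-323725*(-1/404265))) - 658*I*√658*(-5981/38761) = -674/64745/80853 + 3935498*I*√658/38761 = -674*80853/64745 + 3935498*I*√658/38761 = -54494922/64745 + 3935498*I*√658/38761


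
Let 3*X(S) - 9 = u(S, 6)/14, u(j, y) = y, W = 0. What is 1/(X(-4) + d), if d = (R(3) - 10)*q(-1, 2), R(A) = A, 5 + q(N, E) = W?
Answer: 7/267 ≈ 0.026217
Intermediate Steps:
q(N, E) = -5 (q(N, E) = -5 + 0 = -5)
X(S) = 22/7 (X(S) = 3 + (6/14)/3 = 3 + (6*(1/14))/3 = 3 + (1/3)*(3/7) = 3 + 1/7 = 22/7)
d = 35 (d = (3 - 10)*(-5) = -7*(-5) = 35)
1/(X(-4) + d) = 1/(22/7 + 35) = 1/(267/7) = 7/267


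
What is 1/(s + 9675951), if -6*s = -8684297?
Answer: 6/66740003 ≈ 8.9901e-8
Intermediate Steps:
s = 8684297/6 (s = -⅙*(-8684297) = 8684297/6 ≈ 1.4474e+6)
1/(s + 9675951) = 1/(8684297/6 + 9675951) = 1/(66740003/6) = 6/66740003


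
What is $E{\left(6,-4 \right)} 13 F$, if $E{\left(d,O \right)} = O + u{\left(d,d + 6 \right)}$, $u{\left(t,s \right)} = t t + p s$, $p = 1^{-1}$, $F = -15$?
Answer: $-8580$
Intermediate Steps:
$p = 1$
$u{\left(t,s \right)} = s + t^{2}$ ($u{\left(t,s \right)} = t t + 1 s = t^{2} + s = s + t^{2}$)
$E{\left(d,O \right)} = 6 + O + d + d^{2}$ ($E{\left(d,O \right)} = O + \left(\left(d + 6\right) + d^{2}\right) = O + \left(\left(6 + d\right) + d^{2}\right) = O + \left(6 + d + d^{2}\right) = 6 + O + d + d^{2}$)
$E{\left(6,-4 \right)} 13 F = \left(6 - 4 + 6 + 6^{2}\right) 13 \left(-15\right) = \left(6 - 4 + 6 + 36\right) 13 \left(-15\right) = 44 \cdot 13 \left(-15\right) = 572 \left(-15\right) = -8580$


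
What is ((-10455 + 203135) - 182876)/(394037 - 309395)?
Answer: 1634/14107 ≈ 0.11583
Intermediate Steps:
((-10455 + 203135) - 182876)/(394037 - 309395) = (192680 - 182876)/84642 = 9804*(1/84642) = 1634/14107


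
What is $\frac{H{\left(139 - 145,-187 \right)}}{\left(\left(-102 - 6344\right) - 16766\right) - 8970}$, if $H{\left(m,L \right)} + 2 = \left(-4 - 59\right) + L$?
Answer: $\frac{126}{16091} \approx 0.0078305$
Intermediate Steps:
$H{\left(m,L \right)} = -65 + L$ ($H{\left(m,L \right)} = -2 + \left(\left(-4 - 59\right) + L\right) = -2 + \left(-63 + L\right) = -65 + L$)
$\frac{H{\left(139 - 145,-187 \right)}}{\left(\left(-102 - 6344\right) - 16766\right) - 8970} = \frac{-65 - 187}{\left(\left(-102 - 6344\right) - 16766\right) - 8970} = - \frac{252}{\left(-6446 - 16766\right) - 8970} = - \frac{252}{-23212 - 8970} = - \frac{252}{-32182} = \left(-252\right) \left(- \frac{1}{32182}\right) = \frac{126}{16091}$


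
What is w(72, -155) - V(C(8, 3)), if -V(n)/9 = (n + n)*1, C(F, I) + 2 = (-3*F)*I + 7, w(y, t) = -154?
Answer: -1360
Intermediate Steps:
C(F, I) = 5 - 3*F*I (C(F, I) = -2 + ((-3*F)*I + 7) = -2 + (-3*F*I + 7) = -2 + (7 - 3*F*I) = 5 - 3*F*I)
V(n) = -18*n (V(n) = -9*(n + n) = -9*2*n = -18*n)
w(72, -155) - V(C(8, 3)) = -154 - (-18)*(5 - 3*8*3) = -154 - (-18)*(5 - 72) = -154 - (-18)*(-67) = -154 - 1*1206 = -154 - 1206 = -1360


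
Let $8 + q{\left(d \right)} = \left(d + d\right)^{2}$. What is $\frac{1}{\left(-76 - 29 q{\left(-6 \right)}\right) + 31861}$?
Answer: $\frac{1}{27841} \approx 3.5918 \cdot 10^{-5}$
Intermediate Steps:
$q{\left(d \right)} = -8 + 4 d^{2}$ ($q{\left(d \right)} = -8 + \left(d + d\right)^{2} = -8 + \left(2 d\right)^{2} = -8 + 4 d^{2}$)
$\frac{1}{\left(-76 - 29 q{\left(-6 \right)}\right) + 31861} = \frac{1}{\left(-76 - 29 \left(-8 + 4 \left(-6\right)^{2}\right)\right) + 31861} = \frac{1}{\left(-76 - 29 \left(-8 + 4 \cdot 36\right)\right) + 31861} = \frac{1}{\left(-76 - 29 \left(-8 + 144\right)\right) + 31861} = \frac{1}{\left(-76 - 3944\right) + 31861} = \frac{1}{-4020 + 31861} = \frac{1}{27841}$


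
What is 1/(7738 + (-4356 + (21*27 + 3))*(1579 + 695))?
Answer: -1/8601626 ≈ -1.1626e-7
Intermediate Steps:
1/(7738 + (-4356 + (21*27 + 3))*(1579 + 695)) = 1/(7738 + (-4356 + (567 + 3))*2274) = 1/(7738 + (-4356 + 570)*2274) = 1/(7738 - 3786*2274) = 1/(7738 - 8609364) = 1/(-8601626) = -1/8601626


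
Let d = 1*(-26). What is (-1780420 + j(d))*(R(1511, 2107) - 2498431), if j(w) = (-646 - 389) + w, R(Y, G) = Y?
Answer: 4448215538520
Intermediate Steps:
d = -26
j(w) = -1035 + w
(-1780420 + j(d))*(R(1511, 2107) - 2498431) = (-1780420 + (-1035 - 26))*(1511 - 2498431) = (-1780420 - 1061)*(-2496920) = -1781481*(-2496920) = 4448215538520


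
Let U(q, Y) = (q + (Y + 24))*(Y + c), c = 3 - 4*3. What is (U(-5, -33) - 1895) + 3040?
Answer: 1733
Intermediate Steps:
c = -9 (c = 3 - 12 = -9)
U(q, Y) = (-9 + Y)*(24 + Y + q) (U(q, Y) = (q + (Y + 24))*(Y - 9) = (q + (24 + Y))*(-9 + Y) = (24 + Y + q)*(-9 + Y) = (-9 + Y)*(24 + Y + q))
(U(-5, -33) - 1895) + 3040 = ((-216 + (-33)² - 9*(-5) + 15*(-33) - 33*(-5)) - 1895) + 3040 = ((-216 + 1089 + 45 - 495 + 165) - 1895) + 3040 = (588 - 1895) + 3040 = -1307 + 3040 = 1733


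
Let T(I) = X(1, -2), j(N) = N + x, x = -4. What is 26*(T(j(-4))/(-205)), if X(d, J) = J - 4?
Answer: 156/205 ≈ 0.76098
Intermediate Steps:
X(d, J) = -4 + J
j(N) = -4 + N (j(N) = N - 4 = -4 + N)
T(I) = -6 (T(I) = -4 - 2 = -6)
26*(T(j(-4))/(-205)) = 26*(-6/(-205)) = 26*(-6*(-1/205)) = 26*(6/205) = 156/205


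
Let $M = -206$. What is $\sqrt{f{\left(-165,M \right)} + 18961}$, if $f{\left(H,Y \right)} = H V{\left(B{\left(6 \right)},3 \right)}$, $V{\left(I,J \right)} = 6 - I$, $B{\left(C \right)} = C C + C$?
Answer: $\sqrt{24901} \approx 157.8$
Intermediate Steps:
$B{\left(C \right)} = C + C^{2}$ ($B{\left(C \right)} = C^{2} + C = C + C^{2}$)
$f{\left(H,Y \right)} = - 36 H$ ($f{\left(H,Y \right)} = H \left(6 - 6 \left(1 + 6\right)\right) = H \left(6 - 6 \cdot 7\right) = H \left(6 - 42\right) = H \left(-36\right) = - 36 H$)
$\sqrt{f{\left(-165,M \right)} + 18961} = \sqrt{\left(-36\right) \left(-165\right) + 18961} = \sqrt{5940 + 18961} = \sqrt{24901}$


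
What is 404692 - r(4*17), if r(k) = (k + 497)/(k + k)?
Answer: 55037547/136 ≈ 4.0469e+5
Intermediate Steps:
r(k) = (497 + k)/(2*k) (r(k) = (497 + k)/((2*k)) = (497 + k)*(1/(2*k)) = (497 + k)/(2*k))
404692 - r(4*17) = 404692 - (497 + 4*17)/(2*(4*17)) = 404692 - (497 + 68)/(2*68) = 404692 - 565/(2*68) = 404692 - 1*565/136 = 404692 - 565/136 = 55037547/136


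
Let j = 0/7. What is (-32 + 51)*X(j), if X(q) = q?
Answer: 0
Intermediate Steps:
j = 0 (j = 0*(⅐) = 0)
(-32 + 51)*X(j) = (-32 + 51)*0 = 19*0 = 0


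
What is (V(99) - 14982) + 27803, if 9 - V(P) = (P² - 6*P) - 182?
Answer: 3805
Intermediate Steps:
V(P) = 191 - P² + 6*P (V(P) = 9 - ((P² - 6*P) - 182) = 9 - (-182 + P² - 6*P) = 9 + (182 - P² + 6*P) = 191 - P² + 6*P)
(V(99) - 14982) + 27803 = ((191 - 1*99² + 6*99) - 14982) + 27803 = ((191 - 1*9801 + 594) - 14982) + 27803 = ((191 - 9801 + 594) - 14982) + 27803 = (-9016 - 14982) + 27803 = -23998 + 27803 = 3805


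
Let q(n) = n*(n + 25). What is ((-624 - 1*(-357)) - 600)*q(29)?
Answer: -1357722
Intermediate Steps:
q(n) = n*(25 + n)
((-624 - 1*(-357)) - 600)*q(29) = ((-624 - 1*(-357)) - 600)*(29*(25 + 29)) = ((-624 + 357) - 600)*(29*54) = (-267 - 600)*1566 = -867*1566 = -1357722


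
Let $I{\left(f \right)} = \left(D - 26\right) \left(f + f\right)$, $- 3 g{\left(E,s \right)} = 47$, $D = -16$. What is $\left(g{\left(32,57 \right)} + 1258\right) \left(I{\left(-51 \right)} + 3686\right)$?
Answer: $\frac{29704190}{3} \approx 9.9014 \cdot 10^{6}$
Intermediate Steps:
$g{\left(E,s \right)} = - \frac{47}{3}$ ($g{\left(E,s \right)} = \left(- \frac{1}{3}\right) 47 = - \frac{47}{3}$)
$I{\left(f \right)} = - 84 f$ ($I{\left(f \right)} = \left(-16 - 26\right) \left(f + f\right) = - 42 \cdot 2 f = - 84 f$)
$\left(g{\left(32,57 \right)} + 1258\right) \left(I{\left(-51 \right)} + 3686\right) = \left(- \frac{47}{3} + 1258\right) \left(\left(-84\right) \left(-51\right) + 3686\right) = \frac{3727 \left(4284 + 3686\right)}{3} = \frac{3727}{3} \cdot 7970 = \frac{29704190}{3}$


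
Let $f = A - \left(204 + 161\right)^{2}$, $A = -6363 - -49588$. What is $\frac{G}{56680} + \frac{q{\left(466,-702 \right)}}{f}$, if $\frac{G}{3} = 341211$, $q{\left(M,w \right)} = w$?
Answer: $\frac{2461719}{136250} \approx 18.068$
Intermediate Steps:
$G = 1023633$ ($G = 3 \cdot 341211 = 1023633$)
$A = 43225$ ($A = -6363 + 49588 = 43225$)
$f = -90000$ ($f = 43225 - \left(204 + 161\right)^{2} = 43225 - 365^{2} = 43225 - 133225 = -90000$)
$\frac{G}{56680} + \frac{q{\left(466,-702 \right)}}{f} = \frac{1023633}{56680} - \frac{702}{-90000} = 1023633 \cdot \frac{1}{56680} - - \frac{39}{5000} = \frac{78741}{4360} + \frac{39}{5000} = \frac{2461719}{136250}$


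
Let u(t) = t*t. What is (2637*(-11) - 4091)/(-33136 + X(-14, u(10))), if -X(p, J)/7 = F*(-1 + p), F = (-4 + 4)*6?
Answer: 871/872 ≈ 0.99885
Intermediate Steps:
u(t) = t²
F = 0 (F = 0*6 = 0)
X(p, J) = 0 (X(p, J) = -0*(-1 + p) = -7*0 = 0)
(2637*(-11) - 4091)/(-33136 + X(-14, u(10))) = (2637*(-11) - 4091)/(-33136 + 0) = (-29007 - 4091)/(-33136) = -33098*(-1/33136) = 871/872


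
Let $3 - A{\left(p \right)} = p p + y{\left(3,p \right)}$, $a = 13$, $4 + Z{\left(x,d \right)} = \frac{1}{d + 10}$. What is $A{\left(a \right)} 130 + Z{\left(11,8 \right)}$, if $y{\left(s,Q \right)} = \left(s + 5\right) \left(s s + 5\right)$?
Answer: $- \frac{650591}{18} \approx -36144.0$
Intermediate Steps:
$Z{\left(x,d \right)} = -4 + \frac{1}{10 + d}$ ($Z{\left(x,d \right)} = -4 + \frac{1}{d + 10} = -4 + \frac{1}{10 + d}$)
$y{\left(s,Q \right)} = \left(5 + s\right) \left(5 + s^{2}\right)$ ($y{\left(s,Q \right)} = \left(5 + s\right) \left(s^{2} + 5\right) = \left(5 + s\right) \left(5 + s^{2}\right)$)
$A{\left(p \right)} = -109 - p^{2}$ ($A{\left(p \right)} = 3 - \left(p p + \left(25 + 3^{3} + 5 \cdot 3 + 5 \cdot 3^{2}\right)\right) = 3 - \left(p^{2} + \left(25 + 27 + 15 + 5 \cdot 9\right)\right) = 3 - \left(p^{2} + \left(25 + 27 + 15 + 45\right)\right) = 3 - \left(p^{2} + 112\right) = 3 - \left(112 + p^{2}\right) = -109 - p^{2}$)
$A{\left(a \right)} 130 + Z{\left(11,8 \right)} = \left(-109 - 13^{2}\right) 130 + \frac{-39 - 32}{10 + 8} = \left(-109 - 169\right) 130 + \frac{-39 - 32}{18} = \left(-109 - 169\right) 130 + \frac{1}{18} \left(-71\right) = \left(-278\right) 130 - \frac{71}{18} = -36140 - \frac{71}{18} = - \frac{650591}{18}$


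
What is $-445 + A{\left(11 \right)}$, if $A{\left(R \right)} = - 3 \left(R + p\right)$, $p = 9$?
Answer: $-505$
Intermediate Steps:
$A{\left(R \right)} = -27 - 3 R$ ($A{\left(R \right)} = - 3 \left(R + 9\right) = - 3 \left(9 + R\right) = -27 - 3 R$)
$-445 + A{\left(11 \right)} = -445 - 60 = -505$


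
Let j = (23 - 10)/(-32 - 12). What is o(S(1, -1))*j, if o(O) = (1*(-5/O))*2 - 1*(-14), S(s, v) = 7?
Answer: -26/7 ≈ -3.7143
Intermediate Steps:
j = -13/44 (j = 13/(-44) = 13*(-1/44) = -13/44 ≈ -0.29545)
o(O) = 14 - 10/O (o(O) = -5/O*2 + 14 = -10/O + 14 = 14 - 10/O)
o(S(1, -1))*j = (14 - 10/7)*(-13/44) = (88/7)*(-13/44) = -26/7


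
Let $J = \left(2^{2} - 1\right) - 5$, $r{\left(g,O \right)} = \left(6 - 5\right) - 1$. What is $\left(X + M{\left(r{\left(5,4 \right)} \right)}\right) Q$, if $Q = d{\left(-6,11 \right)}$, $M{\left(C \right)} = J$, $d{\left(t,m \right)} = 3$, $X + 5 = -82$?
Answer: $-267$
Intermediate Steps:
$r{\left(g,O \right)} = 0$ ($r{\left(g,O \right)} = 1 - 1 = 0$)
$X = -87$ ($X = -5 - 82 = -87$)
$J = -2$ ($J = \left(4 - 1\right) - 5 = 3 - 5 = -2$)
$M{\left(C \right)} = -2$
$Q = 3$
$\left(X + M{\left(r{\left(5,4 \right)} \right)}\right) Q = \left(-87 - 2\right) 3 = \left(-89\right) 3 = -267$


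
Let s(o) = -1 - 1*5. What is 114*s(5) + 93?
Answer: -591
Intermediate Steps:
s(o) = -6 (s(o) = -1 - 5 = -6)
114*s(5) + 93 = 114*(-6) + 93 = -684 + 93 = -591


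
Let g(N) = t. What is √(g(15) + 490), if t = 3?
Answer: √493 ≈ 22.204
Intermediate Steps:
g(N) = 3
√(g(15) + 490) = √(3 + 490) = √493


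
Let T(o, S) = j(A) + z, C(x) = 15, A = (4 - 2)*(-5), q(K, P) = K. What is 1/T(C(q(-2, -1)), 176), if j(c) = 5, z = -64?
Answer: -1/59 ≈ -0.016949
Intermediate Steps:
A = -10 (A = 2*(-5) = -10)
T(o, S) = -59 (T(o, S) = 5 - 64 = -59)
1/T(C(q(-2, -1)), 176) = 1/(-59) = -1/59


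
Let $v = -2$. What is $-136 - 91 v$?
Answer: $46$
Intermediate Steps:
$-136 - 91 v = -136 - -182 = -136 + 182 = 46$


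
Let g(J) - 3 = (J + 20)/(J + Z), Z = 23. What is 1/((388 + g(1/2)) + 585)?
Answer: 47/45913 ≈ 0.0010237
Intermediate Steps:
g(J) = 3 + (20 + J)/(23 + J) (g(J) = 3 + (J + 20)/(J + 23) = 3 + (20 + J)/(23 + J))
1/((388 + g(1/2)) + 585) = 1/((388 + (89 + 4/2)/(23 + 1/2)) + 585) = 1/((388 + (89 + 4*(1/2))/(23 + 1/2)) + 585) = 1/((388 + (89 + 2)/(47/2)) + 585) = 1/((388 + (2/47)*91) + 585) = 1/((388 + 182/47) + 585) = 1/(18418/47 + 585) = 1/(45913/47) = 47/45913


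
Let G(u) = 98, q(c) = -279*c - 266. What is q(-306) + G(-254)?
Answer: 85206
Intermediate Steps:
q(c) = -266 - 279*c
q(-306) + G(-254) = (-266 - 279*(-306)) + 98 = (-266 + 85374) + 98 = 85108 + 98 = 85206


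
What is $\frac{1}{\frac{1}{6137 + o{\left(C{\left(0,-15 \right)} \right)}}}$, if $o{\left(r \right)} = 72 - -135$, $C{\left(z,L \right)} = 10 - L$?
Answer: $6344$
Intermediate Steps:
$o{\left(r \right)} = 207$ ($o{\left(r \right)} = 72 + 135 = 207$)
$\frac{1}{\frac{1}{6137 + o{\left(C{\left(0,-15 \right)} \right)}}} = \frac{1}{\frac{1}{6137 + 207}} = \frac{1}{\frac{1}{6344}} = 6344$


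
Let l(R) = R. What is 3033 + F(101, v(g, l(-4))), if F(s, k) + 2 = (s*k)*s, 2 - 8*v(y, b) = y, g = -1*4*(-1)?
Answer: 1923/4 ≈ 480.75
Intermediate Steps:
g = 4 (g = -4*(-1) = 4)
v(y, b) = 1/4 - y/8
F(s, k) = -2 + k*s**2 (F(s, k) = -2 + (s*k)*s = -2 + (k*s)*s = -2 + k*s**2)
3033 + F(101, v(g, l(-4))) = 3033 + (-2 + (1/4 - 1/8*4)*101**2) = 3033 + (-2 + (1/4 - 1/2)*10201) = 3033 + (-2 - 1/4*10201) = 3033 + (-2 - 10201/4) = 3033 - 10209/4 = 1923/4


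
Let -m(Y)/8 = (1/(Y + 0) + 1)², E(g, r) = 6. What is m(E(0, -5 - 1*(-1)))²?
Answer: 9604/81 ≈ 118.57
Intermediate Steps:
m(Y) = -8*(1 + 1/Y)² (m(Y) = -8*(1/(Y + 0) + 1)² = -8*(1/Y + 1)² = -8*(1 + 1/Y)²)
m(E(0, -5 - 1*(-1)))² = (-8*(1 + 6)²/6²)² = (-8*1/36*7²)² = (-8*1/36*49)² = (-98/9)² = 9604/81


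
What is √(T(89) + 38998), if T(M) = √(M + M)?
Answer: √(38998 + √178) ≈ 197.51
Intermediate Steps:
T(M) = √2*√M (T(M) = √(2*M) = √2*√M)
√(T(89) + 38998) = √(√2*√89 + 38998) = √(√178 + 38998) = √(38998 + √178)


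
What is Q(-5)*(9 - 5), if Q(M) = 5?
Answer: 20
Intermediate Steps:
Q(-5)*(9 - 5) = 5*(9 - 5) = 5*4 = 20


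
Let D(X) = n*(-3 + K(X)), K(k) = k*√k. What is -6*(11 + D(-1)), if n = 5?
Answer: 24 + 30*I ≈ 24.0 + 30.0*I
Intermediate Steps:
K(k) = k^(3/2)
D(X) = -15 + 5*X^(3/2) (D(X) = 5*(-3 + X^(3/2)) = -15 + 5*X^(3/2))
-6*(11 + D(-1)) = -6*(11 + (-15 + 5*(-1)^(3/2))) = -6*(11 + (-15 + 5*(-I))) = -6*(11 + (-15 - 5*I)) = -6*(-4 - 5*I) = 24 + 30*I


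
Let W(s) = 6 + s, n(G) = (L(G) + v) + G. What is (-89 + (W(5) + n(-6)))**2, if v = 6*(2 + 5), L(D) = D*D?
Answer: 36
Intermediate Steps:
L(D) = D**2
v = 42 (v = 6*7 = 42)
n(G) = 42 + G + G**2 (n(G) = (G**2 + 42) + G = (42 + G**2) + G = 42 + G + G**2)
(-89 + (W(5) + n(-6)))**2 = (-89 + ((6 + 5) + (42 - 6 + (-6)**2)))**2 = (-89 + (11 + (42 - 6 + 36)))**2 = (-89 + (11 + 72))**2 = (-89 + 83)**2 = (-6)**2 = 36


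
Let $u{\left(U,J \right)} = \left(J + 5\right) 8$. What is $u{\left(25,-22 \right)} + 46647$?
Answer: $46511$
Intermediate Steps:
$u{\left(U,J \right)} = 40 + 8 J$ ($u{\left(U,J \right)} = \left(5 + J\right) 8 = 40 + 8 J$)
$u{\left(25,-22 \right)} + 46647 = \left(40 + 8 \left(-22\right)\right) + 46647 = \left(40 - 176\right) + 46647 = -136 + 46647 = 46511$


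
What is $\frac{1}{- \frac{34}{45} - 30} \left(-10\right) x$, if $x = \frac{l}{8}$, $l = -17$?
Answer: $- \frac{3825}{5536} \approx -0.69093$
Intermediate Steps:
$x = - \frac{17}{8} \approx -2.125$
$\frac{1}{- \frac{34}{45} - 30} \left(-10\right) x = \frac{1}{- \frac{34}{45} - 30} \left(-10\right) \left(- \frac{17}{8}\right) = \frac{1}{- \frac{1384}{45}} \left(-10\right) \left(- \frac{17}{8}\right) = \left(- \frac{45}{1384}\right) \left(-10\right) \left(- \frac{17}{8}\right) = \frac{225}{692} \left(- \frac{17}{8}\right) = - \frac{3825}{5536}$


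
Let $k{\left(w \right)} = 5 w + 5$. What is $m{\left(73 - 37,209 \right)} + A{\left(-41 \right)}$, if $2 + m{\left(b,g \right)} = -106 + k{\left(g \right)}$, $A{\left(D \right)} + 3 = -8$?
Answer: $931$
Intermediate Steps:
$k{\left(w \right)} = 5 + 5 w$
$A{\left(D \right)} = -11$ ($A{\left(D \right)} = -3 - 8 = -11$)
$m{\left(b,g \right)} = -103 + 5 g$ ($m{\left(b,g \right)} = -2 + \left(-106 + \left(5 + 5 g\right)\right) = -2 + \left(-101 + 5 g\right) = -103 + 5 g$)
$m{\left(73 - 37,209 \right)} + A{\left(-41 \right)} = \left(-103 + 5 \cdot 209\right) - 11 = \left(-103 + 1045\right) - 11 = 942 - 11 = 931$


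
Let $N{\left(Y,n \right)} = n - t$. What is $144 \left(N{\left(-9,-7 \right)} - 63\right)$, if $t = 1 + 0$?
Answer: $-10224$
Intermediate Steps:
$t = 1$
$N{\left(Y,n \right)} = -1 + n$ ($N{\left(Y,n \right)} = n - 1 = -1 + n$)
$144 \left(N{\left(-9,-7 \right)} - 63\right) = 144 \left(\left(-1 - 7\right) - 63\right) = 144 \left(-8 - 63\right) = 144 \left(-71\right) = -10224$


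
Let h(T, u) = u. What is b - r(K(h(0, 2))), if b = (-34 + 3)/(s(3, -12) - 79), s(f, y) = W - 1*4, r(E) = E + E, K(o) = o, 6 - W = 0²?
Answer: -277/77 ≈ -3.5974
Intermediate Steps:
W = 6 (W = 6 - 1*0² = 6 - 1*0 = 6 + 0 = 6)
r(E) = 2*E
s(f, y) = 2 (s(f, y) = 6 - 1*4 = 6 - 4 = 2)
b = 31/77 (b = (-34 + 3)/(2 - 79) = -31/(-77) = -31*(-1/77) = 31/77 ≈ 0.40260)
b - r(K(h(0, 2))) = 31/77 - 2*2 = 31/77 - 1*4 = 31/77 - 4 = -277/77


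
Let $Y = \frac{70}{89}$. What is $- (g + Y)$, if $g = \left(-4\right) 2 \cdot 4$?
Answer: $\frac{2778}{89} \approx 31.213$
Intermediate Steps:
$Y = \frac{70}{89}$ ($Y = 70 \cdot \frac{1}{89} = \frac{70}{89} \approx 0.78652$)
$g = -32$ ($g = \left(-8\right) 4 = -32$)
$- (g + Y) = - (-32 + \frac{70}{89}) = \left(-1\right) \left(- \frac{2778}{89}\right) = \frac{2778}{89}$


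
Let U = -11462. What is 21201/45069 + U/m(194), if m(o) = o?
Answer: -85411314/1457231 ≈ -58.612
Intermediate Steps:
21201/45069 + U/m(194) = 21201/45069 - 11462/194 = 21201*(1/45069) - 11462*1/194 = 7067/15023 - 5731/97 = -85411314/1457231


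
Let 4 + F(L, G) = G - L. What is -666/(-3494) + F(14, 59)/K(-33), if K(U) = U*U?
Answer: 434264/1902483 ≈ 0.22826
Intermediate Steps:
F(L, G) = -4 + G - L (F(L, G) = -4 + (G - L) = -4 + G - L)
K(U) = U²
-666/(-3494) + F(14, 59)/K(-33) = -666/(-3494) + (-4 + 59 - 1*14)/((-33)²) = -666*(-1/3494) + (-4 + 59 - 14)/1089 = 333/1747 + 41*(1/1089) = 333/1747 + 41/1089 = 434264/1902483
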